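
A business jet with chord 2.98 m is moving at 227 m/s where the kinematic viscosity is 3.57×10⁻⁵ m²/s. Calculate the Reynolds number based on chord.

Re = v·c/ν = 227 × 2.98 / (3.57×10⁻⁵) = 1.89×10^7

Re = 1.89×10^7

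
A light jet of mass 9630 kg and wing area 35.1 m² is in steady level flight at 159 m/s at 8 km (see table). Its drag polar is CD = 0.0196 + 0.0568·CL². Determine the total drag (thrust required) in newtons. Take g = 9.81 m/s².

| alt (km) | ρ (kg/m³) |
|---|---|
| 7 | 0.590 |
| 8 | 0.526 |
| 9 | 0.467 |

At 8 km, from the table: ρ = 0.526 kg/m³.
Level flight ⇒ L = W = m·g = 9630 × 9.81 = 94470 N.
q = ½ρv² = ½ × 0.526 × 159² = 6649 Pa.
CL = 2W/(ρv²S) = 2×94470/(0.526×159²×35.1) = 0.4048.
CD = 0.0196 + 0.0568 × 0.4048² = 0.02891.
D = q·S·CD = 6649 × 35.1 × 0.02891 = 6746 N

D = 6750 N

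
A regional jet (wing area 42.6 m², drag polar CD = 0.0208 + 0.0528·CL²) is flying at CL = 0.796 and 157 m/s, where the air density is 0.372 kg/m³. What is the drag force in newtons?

D = 10600 N

CD = 0.0208 + 0.0528 × 0.796² = 0.05425
D = ½ρv²S·CD = ½ × 0.372 × 157² × 42.6 × 0.05425 = 10600 N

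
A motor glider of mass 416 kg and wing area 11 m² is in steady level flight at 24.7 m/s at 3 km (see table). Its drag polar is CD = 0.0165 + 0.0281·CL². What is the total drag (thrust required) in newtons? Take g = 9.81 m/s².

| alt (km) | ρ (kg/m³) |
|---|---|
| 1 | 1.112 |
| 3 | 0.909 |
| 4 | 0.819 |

D = 204 N

At 3 km, from the table: ρ = 0.909 kg/m³.
Weight W = mg = 416 × 9.81 = 4081 N; in level flight L = W.
q = ½ρv² = ½ × 0.909 × 24.7² = 277.3 Pa.
CL = 2W/(ρv²S) = 2×4081/(0.909×24.7²×11) = 1.338.
CD = 0.0165 + 0.0281 × 1.338² = 0.0668.
D = q·S·CD = 277.3 × 11 × 0.0668 = 203.8 N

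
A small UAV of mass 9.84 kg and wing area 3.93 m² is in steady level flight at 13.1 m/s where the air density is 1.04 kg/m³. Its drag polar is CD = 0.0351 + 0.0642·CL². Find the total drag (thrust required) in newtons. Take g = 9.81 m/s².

In steady level flight, lift balances weight: W = mg = 9.84 × 9.81 = 96.53 N.
q = ½ρv² = ½ × 1.04 × 13.1² = 89.24 Pa.
CL = 2W/(ρv²S) = 2×96.53/(1.04×13.1²×3.93) = 0.2752.
CD = 0.0351 + 0.0642 × 0.2752² = 0.03996.
D = q·S·CD = 89.24 × 3.93 × 0.03996 = 14.02 N

D = 14 N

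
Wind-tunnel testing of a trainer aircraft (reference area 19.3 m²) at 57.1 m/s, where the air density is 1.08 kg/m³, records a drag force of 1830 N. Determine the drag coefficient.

From D = ½ρv²S·CD, rearranging gives CD = 2D/(ρv²S).
CD = 2 × 1830 / (1.08 × 57.1² × 19.3) = 0.0539

CD = 0.0539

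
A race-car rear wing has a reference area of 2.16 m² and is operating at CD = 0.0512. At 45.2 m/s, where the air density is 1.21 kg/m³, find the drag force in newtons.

D = ½ρv²S·CD = ½ × 1.21 × 45.2² × 2.16 × 0.0512 = 137 N

D = 137 N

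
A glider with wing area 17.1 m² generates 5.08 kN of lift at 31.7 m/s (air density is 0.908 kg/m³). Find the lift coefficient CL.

From L = ½ρv²S·CL, rearranging gives CL = 2L/(ρv²S).
CL = 2 × 5080 / (0.908 × 31.7² × 17.1) = 0.651

CL = 0.651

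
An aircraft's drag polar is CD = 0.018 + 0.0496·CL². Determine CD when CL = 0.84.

CD = 0.053

CD = 0.018 + 0.0496 × 0.84² = 0.018 + 0.035 = 0.053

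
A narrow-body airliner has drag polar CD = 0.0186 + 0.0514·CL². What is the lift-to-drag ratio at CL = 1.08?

CD = 0.0186 + 0.0514 × 1.08² = 0.07855
L/D = CL/CD = 1.08 / 0.07855 = 13.7

L/D = 13.7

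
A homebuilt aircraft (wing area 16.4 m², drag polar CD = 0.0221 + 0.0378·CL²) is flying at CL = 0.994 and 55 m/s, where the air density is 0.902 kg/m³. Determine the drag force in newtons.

D = 1330 N

CD = 0.0221 + 0.0378 × 0.994² = 0.05945
D = ½ρv²S·CD = ½ × 0.902 × 55² × 16.4 × 0.05945 = 1330 N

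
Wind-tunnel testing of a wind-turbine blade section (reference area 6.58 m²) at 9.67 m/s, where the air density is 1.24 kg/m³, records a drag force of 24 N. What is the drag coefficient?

From D = ½ρv²S·CD, rearranging gives CD = 2D/(ρv²S).
CD = 2 × 24 / (1.24 × 9.67² × 6.58) = 0.0629

CD = 0.0629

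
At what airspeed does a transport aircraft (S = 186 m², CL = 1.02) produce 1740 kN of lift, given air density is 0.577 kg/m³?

v = 178 m/s

L = ½ρv²S·CL ⇒ v = √(2L/(ρ·S·CL))
v = √(2 × 1.74×10^6 / (0.577 × 186 × 1.02)) = √31790 = 178 m/s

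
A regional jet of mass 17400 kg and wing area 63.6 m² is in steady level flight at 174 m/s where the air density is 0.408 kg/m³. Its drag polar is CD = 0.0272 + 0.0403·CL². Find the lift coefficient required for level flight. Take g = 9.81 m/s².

CL = 0.435

Level flight ⇒ L = W = m·g = 17400 × 9.81 = 1.7069×10^5 N.
q = ½ρv² = ½ × 0.408 × 174² = 6176 Pa.
CL = 2W/(ρv²S) = 2×1.7069×10^5/(0.408×174²×63.6) = 0.4345.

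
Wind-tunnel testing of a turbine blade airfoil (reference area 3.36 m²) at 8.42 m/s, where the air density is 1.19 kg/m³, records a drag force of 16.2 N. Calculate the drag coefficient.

From D = ½ρv²S·CD, rearranging gives CD = 2D/(ρv²S).
CD = 2 × 16.2 / (1.19 × 8.42² × 3.36) = 0.114

CD = 0.114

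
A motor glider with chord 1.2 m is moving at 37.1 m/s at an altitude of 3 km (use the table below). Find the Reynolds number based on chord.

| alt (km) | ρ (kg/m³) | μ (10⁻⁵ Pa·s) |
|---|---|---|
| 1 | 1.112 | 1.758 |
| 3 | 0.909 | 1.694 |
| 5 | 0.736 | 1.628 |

At 3 km, from the table: ρ = 0.909 kg/m³, μ = 1.694×10⁻⁵ Pa·s.
Re = ρ·v·c/μ = 0.909 × 37.1 × 1.2 / (1.694×10⁻⁵) = 2.39×10^6

Re = 2.39×10^6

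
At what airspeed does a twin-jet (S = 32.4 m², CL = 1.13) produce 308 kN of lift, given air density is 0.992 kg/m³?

L = ½ρv²S·CL ⇒ v = √(2L/(ρ·S·CL))
v = √(2 × 3.08×10^5 / (0.992 × 32.4 × 1.13)) = √16960 = 130 m/s

v = 130 m/s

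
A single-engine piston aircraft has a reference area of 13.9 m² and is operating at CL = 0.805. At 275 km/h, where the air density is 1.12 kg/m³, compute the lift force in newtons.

L = 36600 N

Convert speed: v = 275 km/h ÷ 3.6 = 76.39 m/s.
L = ½ρv²S·CL = ½ × 1.12 × 76.39² × 13.9 × 0.805 = 36600 N ≈ 36.6 kN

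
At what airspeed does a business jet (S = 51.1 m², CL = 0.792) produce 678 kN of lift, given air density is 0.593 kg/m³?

L = ½ρv²S·CL ⇒ v = √(2L/(ρ·S·CL))
v = √(2 × 6.78×10^5 / (0.593 × 51.1 × 0.792)) = √56500 = 238 m/s

v = 238 m/s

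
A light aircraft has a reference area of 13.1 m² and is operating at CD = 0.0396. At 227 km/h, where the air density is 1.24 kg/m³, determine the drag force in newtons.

Convert speed: v = 227 km/h ÷ 3.6 = 63.06 m/s.
D = ½ρv²S·CD = ½ × 1.24 × 63.06² × 13.1 × 0.0396 = 1280 N

D = 1280 N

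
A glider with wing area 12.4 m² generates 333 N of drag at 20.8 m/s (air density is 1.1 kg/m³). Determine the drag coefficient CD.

From D = ½ρv²S·CD, rearranging gives CD = 2D/(ρv²S).
CD = 2 × 333 / (1.1 × 20.8² × 12.4) = 0.113

CD = 0.113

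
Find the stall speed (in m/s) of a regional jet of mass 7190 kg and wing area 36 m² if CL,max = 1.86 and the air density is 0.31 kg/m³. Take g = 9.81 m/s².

At stall, lift equals weight: L = W = m·g = 7190 × 9.81 = 70530 N.
From L = ½ρV²S·CL,max = W: V_stall = √(2W/(ρSCL,max)) = √(2·70530/(0.31·36·1.86))
V_stall = √6796 = 82.4 m/s

V_stall = 82.4 m/s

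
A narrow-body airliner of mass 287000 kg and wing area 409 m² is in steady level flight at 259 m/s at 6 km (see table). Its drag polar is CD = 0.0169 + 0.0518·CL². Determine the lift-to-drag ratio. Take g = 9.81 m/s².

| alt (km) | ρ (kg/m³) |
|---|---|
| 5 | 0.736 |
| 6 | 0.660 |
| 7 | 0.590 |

At 6 km, from the table: ρ = 0.660 kg/m³.
Level flight ⇒ L = W = m·g = 287000 × 9.81 = 2.8155×10^6 N.
q = ½ρv² = ½ × 0.66 × 259² = 22140 Pa.
CL = 2W/(ρv²S) = 2×2.8155×10^6/(0.66×259²×409) = 0.311.
CD = 0.0169 + 0.0518 × 0.311² = 0.02191.
L/D = CL/CD = 0.311 / 0.02191 = 14.2

L/D = 14.2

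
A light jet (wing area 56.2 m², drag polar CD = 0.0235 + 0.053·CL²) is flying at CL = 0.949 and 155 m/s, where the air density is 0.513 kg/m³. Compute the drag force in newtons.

D = 24700 N

CD = 0.0235 + 0.053 × 0.949² = 0.07123
D = ½ρv²S·CD = ½ × 0.513 × 155² × 56.2 × 0.07123 = 24700 N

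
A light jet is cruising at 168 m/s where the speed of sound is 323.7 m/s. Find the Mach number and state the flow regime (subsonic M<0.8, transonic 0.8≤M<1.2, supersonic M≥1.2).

M = 0.519 (subsonic)

M = v/a = 168 / 323.7 = 0.519
M = 0.519 → subsonic.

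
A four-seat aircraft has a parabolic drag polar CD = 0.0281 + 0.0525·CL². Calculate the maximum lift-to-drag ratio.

(L/D)max = 13

For CD = CD0 + K·CL², (L/D)max occurs at CL* = √(CD0/K) and equals 1/(2√(K·CD0)).
(L/D)max = 1/(2√(0.0525 × 0.0281)) = 1/(2 × 0.03841) = 13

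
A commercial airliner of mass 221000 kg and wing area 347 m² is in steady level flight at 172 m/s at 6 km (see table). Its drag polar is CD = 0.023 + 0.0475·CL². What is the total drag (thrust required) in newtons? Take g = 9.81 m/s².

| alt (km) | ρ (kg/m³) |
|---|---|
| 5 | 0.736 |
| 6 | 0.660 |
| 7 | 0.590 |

D = 1.44×10^5 N

At 6 km, from the table: ρ = 0.660 kg/m³.
Weight W = mg = 221000 × 9.81 = 2.168×10^6 N; in level flight L = W.
Dynamic pressure q = 0.5 × 0.66 × 172² = 9763 Pa.
Required CL = L/(qS) = 2.168×10^6/(9763·347) = 0.64.
CD = 0.023 + 0.0475 × 0.64² = 0.04245.
D = q·S·CD = 9763 × 347 × 0.04245 = 1.438×10^5 N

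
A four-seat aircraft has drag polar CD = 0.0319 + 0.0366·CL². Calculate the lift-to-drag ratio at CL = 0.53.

L/D = 12.6

CD = 0.0319 + 0.0366 × 0.53² = 0.04218
L/D = CL/CD = 0.53 / 0.04218 = 12.6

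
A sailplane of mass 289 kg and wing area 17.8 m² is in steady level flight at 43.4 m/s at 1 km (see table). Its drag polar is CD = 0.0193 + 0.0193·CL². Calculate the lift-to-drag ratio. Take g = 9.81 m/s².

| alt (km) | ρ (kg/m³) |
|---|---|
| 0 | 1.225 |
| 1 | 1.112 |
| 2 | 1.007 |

L/D = 7.7

At 1 km, from the table: ρ = 1.112 kg/m³.
Weight W = mg = 289 × 9.81 = 2835.1 N; in level flight L = W.
q = ½ρv² = ½ × 1.112 × 43.4² = 1047 Pa.
CL = 2W/(ρv²S) = 2×2835.1/(1.112×43.4²×17.8) = 0.1521.
CD = 0.0193 + 0.0193 × 0.1521² = 0.01975.
L/D = CL/CD = 0.1521 / 0.01975 = 7.7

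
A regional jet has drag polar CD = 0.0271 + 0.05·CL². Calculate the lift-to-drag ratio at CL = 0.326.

L/D = 10.1

CD = 0.0271 + 0.05 × 0.326² = 0.03241
L/D = CL/CD = 0.326 / 0.03241 = 10.1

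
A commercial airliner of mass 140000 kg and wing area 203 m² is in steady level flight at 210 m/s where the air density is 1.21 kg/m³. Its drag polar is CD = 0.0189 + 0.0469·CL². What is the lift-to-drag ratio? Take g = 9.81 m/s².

Level flight ⇒ L = W = m·g = 140000 × 9.81 = 1.3734×10^6 N.
Dynamic pressure q = 0.5 × 1.21 × 210² = 26680 Pa.
Required CL = L/(qS) = 1.3734×10^6/(26680·203) = 0.2536.
CD = 0.0189 + 0.0469 × 0.2536² = 0.02192.
L/D = CL/CD = 0.2536 / 0.02192 = 11.6

L/D = 11.6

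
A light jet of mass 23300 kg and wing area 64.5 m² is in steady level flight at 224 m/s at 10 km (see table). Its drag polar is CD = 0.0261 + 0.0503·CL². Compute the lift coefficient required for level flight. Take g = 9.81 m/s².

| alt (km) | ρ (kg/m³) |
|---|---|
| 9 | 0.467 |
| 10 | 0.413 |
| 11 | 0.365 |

At 10 km, from the table: ρ = 0.413 kg/m³.
In steady level flight, lift balances weight: W = mg = 23300 × 9.81 = 2.2857×10^5 N.
Dynamic pressure q = 0.5 × 0.413 × 224² = 10360 Pa.
CL = 2W/(ρv²S) = 2×2.2857×10^5/(0.413×224²×64.5) = 0.342.

CL = 0.342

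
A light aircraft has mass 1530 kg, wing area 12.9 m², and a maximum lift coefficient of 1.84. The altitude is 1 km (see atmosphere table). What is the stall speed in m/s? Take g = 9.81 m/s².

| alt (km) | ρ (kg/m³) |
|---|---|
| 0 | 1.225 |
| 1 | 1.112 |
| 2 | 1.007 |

V_stall = 33.7 m/s

At 1 km, from the table: ρ = 1.112 kg/m³.
Stall occurs when L = W at CL,max. W = mg = 1530 × 9.81 = 15010 N.
V_stall = √(2W/(ρ·S·CL,max)) = √(2 × 15010 / (1.112 × 12.9 × 1.84))
V_stall = √1137 = 33.7 m/s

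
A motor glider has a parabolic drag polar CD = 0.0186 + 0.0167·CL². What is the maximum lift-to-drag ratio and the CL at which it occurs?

For CD = CD0 + K·CL², (L/D)max occurs at CL* = √(CD0/K) and equals 1/(2√(K·CD0)).
(L/D)max = 1/(2√(0.0167 × 0.0186)) = 1/(2 × 0.01762) = 28.4
CL* = √(0.0186/0.0167) = 1.06

(L/D)max = 28.4, at CL = 1.06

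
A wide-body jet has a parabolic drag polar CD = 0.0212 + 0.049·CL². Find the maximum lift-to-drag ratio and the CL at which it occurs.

(L/D)max = 15.5, at CL = 0.658

For CD = CD0 + K·CL², (L/D)max occurs at CL* = √(CD0/K) and equals 1/(2√(K·CD0)).
(L/D)max = 1/(2√(0.049 × 0.0212)) = 1/(2 × 0.03223) = 15.5
CL* = √(0.0212/0.049) = 0.658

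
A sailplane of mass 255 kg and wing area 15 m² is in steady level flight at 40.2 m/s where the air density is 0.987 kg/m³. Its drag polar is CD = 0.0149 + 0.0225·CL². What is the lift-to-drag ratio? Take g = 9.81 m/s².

Level flight ⇒ L = W = m·g = 255 × 9.81 = 2501.6 N.
q = ½ρv² = ½ × 0.987 × 40.2² = 797.5 Pa.
CL = W/(q·S) = 2501.6 / (797.5 × 15) = 0.2091.
CD = 0.0149 + 0.0225 × 0.2091² = 0.01588.
L/D = CL/CD = 0.2091 / 0.01588 = 13.2

L/D = 13.2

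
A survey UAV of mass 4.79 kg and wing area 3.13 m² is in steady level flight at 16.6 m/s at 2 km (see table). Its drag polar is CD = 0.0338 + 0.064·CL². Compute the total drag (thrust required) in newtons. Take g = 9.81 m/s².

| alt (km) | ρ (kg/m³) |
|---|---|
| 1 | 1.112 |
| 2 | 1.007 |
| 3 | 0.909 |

At 2 km, from the table: ρ = 1.007 kg/m³.
Level flight ⇒ L = W = m·g = 4.79 × 9.81 = 46.99 N.
Dynamic pressure q = 0.5 × 1.007 × 16.6² = 138.7 Pa.
CL = W/(q·S) = 46.99 / (138.7 × 3.13) = 0.1082.
CD = 0.0338 + 0.064 × 0.1082² = 0.03455.
D = q·S·CD = 138.7 × 3.13 × 0.03455 = 15 N

D = 15 N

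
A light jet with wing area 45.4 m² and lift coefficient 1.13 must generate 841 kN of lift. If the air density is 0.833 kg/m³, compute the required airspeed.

v = 198 m/s

L = ½ρv²S·CL ⇒ v = √(2L/(ρ·S·CL))
v = √(2 × 8.41×10^5 / (0.833 × 45.4 × 1.13)) = √39360 = 198 m/s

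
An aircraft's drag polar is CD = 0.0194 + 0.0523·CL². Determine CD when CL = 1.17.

CD = 0.091

CD = 0.0194 + 0.0523 × 1.17² = 0.0194 + 0.07159 = 0.091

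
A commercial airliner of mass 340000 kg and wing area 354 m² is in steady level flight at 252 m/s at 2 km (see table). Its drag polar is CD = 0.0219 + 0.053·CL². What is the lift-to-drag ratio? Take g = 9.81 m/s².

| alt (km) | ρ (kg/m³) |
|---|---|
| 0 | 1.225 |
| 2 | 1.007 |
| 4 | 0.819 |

At 2 km, from the table: ρ = 1.007 kg/m³.
Level flight ⇒ L = W = m·g = 340000 × 9.81 = 3.3354×10^6 N.
q = ½ρv² = ½ × 1.007 × 252² = 31970 Pa.
CL = W/(q·S) = 3.3354×10^6 / (31970 × 354) = 0.2947.
CD = 0.0219 + 0.053 × 0.2947² = 0.0265.
L/D = CL/CD = 0.2947 / 0.0265 = 11.1

L/D = 11.1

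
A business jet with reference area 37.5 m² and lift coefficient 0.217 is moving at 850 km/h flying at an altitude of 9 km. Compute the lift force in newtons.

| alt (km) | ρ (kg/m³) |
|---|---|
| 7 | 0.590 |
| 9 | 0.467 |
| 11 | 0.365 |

L = 1.06×10^5 N

At 9 km, from the table: ρ = 0.467 kg/m³.
Convert speed: v = 850 km/h ÷ 3.6 = 236.1 m/s.
Dynamic pressure q = ½ρv² = ½ × 0.467 × 236.1² = 13020 Pa.
L = q·S·CL = 13020 × 37.5 × 0.217 = 1.06×10^5 N ≈ 106 kN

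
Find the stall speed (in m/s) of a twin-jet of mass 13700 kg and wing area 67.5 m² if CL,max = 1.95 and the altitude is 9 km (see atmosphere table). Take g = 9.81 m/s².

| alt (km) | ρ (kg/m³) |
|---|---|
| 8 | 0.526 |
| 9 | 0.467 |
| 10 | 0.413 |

V_stall = 66.1 m/s

At 9 km, from the table: ρ = 0.467 kg/m³.
Weight W = mg = 13700 × 9.81 = 1.344×10^5 N.
From L = ½ρV²S·CL,max = W: V_stall = √(2W/(ρSCL,max)) = √(2·1.344×10^5/(0.467·67.5·1.95))
V_stall = √4373 = 66.1 m/s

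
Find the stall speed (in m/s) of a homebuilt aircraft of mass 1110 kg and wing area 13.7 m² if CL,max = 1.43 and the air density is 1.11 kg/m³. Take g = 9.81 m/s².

V_stall = 31.6 m/s

Stall occurs when L = W at CL,max. W = mg = 1110 × 9.81 = 10890 N.
V_stall = √(2W/(ρ·S·CL,max)) = √(2 × 10890 / (1.11 × 13.7 × 1.43))
V_stall = √1001 = 31.6 m/s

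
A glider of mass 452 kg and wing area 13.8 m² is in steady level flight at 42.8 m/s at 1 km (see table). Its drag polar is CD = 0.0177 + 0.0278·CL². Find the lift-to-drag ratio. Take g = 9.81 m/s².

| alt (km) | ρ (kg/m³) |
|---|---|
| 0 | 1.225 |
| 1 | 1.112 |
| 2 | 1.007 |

L/D = 15.4

At 1 km, from the table: ρ = 1.112 kg/m³.
Weight W = mg = 452 × 9.81 = 4434.1 N; in level flight L = W.
q = ½ρv² = ½ × 1.112 × 42.8² = 1019 Pa.
CL = 2W/(ρv²S) = 2×4434.1/(1.112×42.8²×13.8) = 0.3155.
CD = 0.0177 + 0.0278 × 0.3155² = 0.02047.
L/D = CL/CD = 0.3155 / 0.02047 = 15.4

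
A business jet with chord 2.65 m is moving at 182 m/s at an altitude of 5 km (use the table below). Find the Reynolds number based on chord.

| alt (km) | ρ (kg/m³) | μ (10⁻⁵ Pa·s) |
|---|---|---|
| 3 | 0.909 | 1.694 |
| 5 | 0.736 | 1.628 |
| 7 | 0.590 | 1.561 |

At 5 km, from the table: ρ = 0.736 kg/m³, μ = 1.628×10⁻⁵ Pa·s.
Re = ρ·v·c/μ = 0.736 × 182 × 2.65 / (1.628×10⁻⁵) = 2.18×10^7

Re = 2.18×10^7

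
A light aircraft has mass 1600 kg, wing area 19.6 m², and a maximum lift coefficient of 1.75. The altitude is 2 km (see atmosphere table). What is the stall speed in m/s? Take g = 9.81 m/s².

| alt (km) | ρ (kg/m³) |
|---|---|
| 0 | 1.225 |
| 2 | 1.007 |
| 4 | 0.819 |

V_stall = 30.1 m/s

At 2 km, from the table: ρ = 1.007 kg/m³.
Weight W = mg = 1600 × 9.81 = 15700 N.
V_stall = √(2W/(ρ·S·CL,max)) = √(2 × 15700 / (1.007 × 19.6 × 1.75))
V_stall = √908.9 = 30.1 m/s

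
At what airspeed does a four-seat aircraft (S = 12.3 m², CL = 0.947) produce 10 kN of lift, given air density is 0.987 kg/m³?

L = ½ρv²S·CL ⇒ v = √(2L/(ρ·S·CL))
v = √(2 × 10000 / (0.987 × 12.3 × 0.947)) = √1740 = 41.7 m/s

v = 41.7 m/s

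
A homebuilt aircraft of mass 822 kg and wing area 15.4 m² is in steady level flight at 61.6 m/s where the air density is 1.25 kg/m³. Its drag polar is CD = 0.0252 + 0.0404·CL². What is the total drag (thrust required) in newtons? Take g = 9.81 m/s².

D = 992 N

In steady level flight, lift balances weight: W = mg = 822 × 9.81 = 8063.8 N.
Dynamic pressure q = 0.5 × 1.25 × 61.6² = 2372 Pa.
Required CL = L/(qS) = 8063.8/(2372·15.4) = 0.2208.
CD = 0.0252 + 0.0404 × 0.2208² = 0.02717.
D = q·S·CD = 2372 × 15.4 × 0.02717 = 992.3 N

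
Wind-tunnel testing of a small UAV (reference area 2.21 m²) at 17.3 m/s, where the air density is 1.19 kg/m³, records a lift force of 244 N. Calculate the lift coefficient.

From L = ½ρv²S·CL, rearranging gives CL = 2L/(ρv²S).
CL = 2 × 244 / (1.19 × 17.3² × 2.21) = 0.62

CL = 0.62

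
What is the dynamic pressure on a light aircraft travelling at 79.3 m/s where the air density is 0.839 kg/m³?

q = ½ρv² = ½ × 0.839 × 79.3² = 2640 Pa

q = 2640 Pa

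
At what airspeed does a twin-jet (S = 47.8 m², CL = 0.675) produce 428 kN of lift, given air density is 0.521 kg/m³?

v = 226 m/s

L = ½ρv²S·CL ⇒ v = √(2L/(ρ·S·CL))
v = √(2 × 4.28×10^5 / (0.521 × 47.8 × 0.675)) = √50920 = 226 m/s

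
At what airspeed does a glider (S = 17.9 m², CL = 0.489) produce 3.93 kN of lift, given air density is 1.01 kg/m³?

L = ½ρv²S·CL ⇒ v = √(2L/(ρ·S·CL))
v = √(2 × 3930 / (1.01 × 17.9 × 0.489)) = √889.1 = 29.8 m/s

v = 29.8 m/s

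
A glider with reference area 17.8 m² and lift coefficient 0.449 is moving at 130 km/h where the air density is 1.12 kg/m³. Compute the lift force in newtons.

Convert speed: v = 130 km/h ÷ 3.6 = 36.11 m/s.
L = ½ρv²S·CL = ½ × 1.12 × 36.11² × 17.8 × 0.449 = 5840 N ≈ 5.84 kN

L = 5840 N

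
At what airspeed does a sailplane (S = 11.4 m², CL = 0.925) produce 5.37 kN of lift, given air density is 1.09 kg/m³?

L = ½ρv²S·CL ⇒ v = √(2L/(ρ·S·CL))
v = √(2 × 5370 / (1.09 × 11.4 × 0.925)) = √934.4 = 30.6 m/s

v = 30.6 m/s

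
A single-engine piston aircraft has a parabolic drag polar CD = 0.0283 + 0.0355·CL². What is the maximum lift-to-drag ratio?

(L/D)max = 15.8

For CD = CD0 + K·CL², (L/D)max occurs at CL* = √(CD0/K) and equals 1/(2√(K·CD0)).
(L/D)max = 1/(2√(0.0355 × 0.0283)) = 1/(2 × 0.0317) = 15.8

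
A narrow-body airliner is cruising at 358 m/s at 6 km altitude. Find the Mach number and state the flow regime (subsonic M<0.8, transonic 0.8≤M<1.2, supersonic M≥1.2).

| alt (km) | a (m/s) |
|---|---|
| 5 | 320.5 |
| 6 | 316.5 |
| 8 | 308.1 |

M = 1.13 (transonic)

At 6 km, from the table: a = 316.5 m/s.
M = v/a = 358 / 316.5 = 1.13
M = 1.13 → transonic.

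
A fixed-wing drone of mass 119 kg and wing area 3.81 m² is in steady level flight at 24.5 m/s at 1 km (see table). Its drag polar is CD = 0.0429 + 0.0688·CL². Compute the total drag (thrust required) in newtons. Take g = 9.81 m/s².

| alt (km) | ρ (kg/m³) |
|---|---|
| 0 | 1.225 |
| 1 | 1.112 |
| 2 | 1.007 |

At 1 km, from the table: ρ = 1.112 kg/m³.
In steady level flight, lift balances weight: W = mg = 119 × 9.81 = 1167.4 N.
Dynamic pressure q = 0.5 × 1.112 × 24.5² = 333.7 Pa.
Required CL = L/(qS) = 1167.4/(333.7·3.81) = 0.9181.
CD = 0.0429 + 0.0688 × 0.9181² = 0.1009.
D = q·S·CD = 333.7 × 3.81 × 0.1009 = 128.3 N

D = 128 N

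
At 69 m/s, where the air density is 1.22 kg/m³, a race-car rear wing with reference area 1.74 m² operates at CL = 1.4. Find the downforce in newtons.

Dynamic pressure q = ½ρv² = ½ × 1.22 × 69² = 2904 Pa.
L = q·S·CL = 2904 × 1.74 × 1.4 = 7070 N ≈ 7.07 kN

L = 7070 N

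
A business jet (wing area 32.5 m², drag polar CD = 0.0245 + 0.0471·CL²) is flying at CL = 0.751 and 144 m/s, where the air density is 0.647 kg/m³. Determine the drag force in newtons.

CD = 0.0245 + 0.0471 × 0.751² = 0.05106
D = ½ρv²S·CD = ½ × 0.647 × 144² × 32.5 × 0.05106 = 11100 N

D = 11100 N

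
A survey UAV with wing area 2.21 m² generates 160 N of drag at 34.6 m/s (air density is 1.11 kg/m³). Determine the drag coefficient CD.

CD = 0.109

From D = ½ρv²S·CD, rearranging gives CD = 2D/(ρv²S).
CD = 2 × 160 / (1.11 × 34.6² × 2.21) = 0.109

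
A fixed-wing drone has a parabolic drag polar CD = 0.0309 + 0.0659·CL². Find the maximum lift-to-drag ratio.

For CD = CD0 + K·CL², (L/D)max occurs at CL* = √(CD0/K) and equals 1/(2√(K·CD0)).
(L/D)max = 1/(2√(0.0659 × 0.0309)) = 1/(2 × 0.04513) = 11.1

(L/D)max = 11.1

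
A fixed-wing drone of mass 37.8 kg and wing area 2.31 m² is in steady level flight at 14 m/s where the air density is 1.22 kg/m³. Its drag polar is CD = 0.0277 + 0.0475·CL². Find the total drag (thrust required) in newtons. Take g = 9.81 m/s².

Weight W = mg = 37.8 × 9.81 = 370.82 N; in level flight L = W.
q = ½ρv² = ½ × 1.22 × 14² = 119.6 Pa.
CL = 2W/(ρv²S) = 2×370.82/(1.22×14²×2.31) = 1.343.
CD = 0.0277 + 0.0475 × 1.343² = 0.1133.
D = q·S·CD = 119.6 × 2.31 × 0.1133 = 31.3 N

D = 31.3 N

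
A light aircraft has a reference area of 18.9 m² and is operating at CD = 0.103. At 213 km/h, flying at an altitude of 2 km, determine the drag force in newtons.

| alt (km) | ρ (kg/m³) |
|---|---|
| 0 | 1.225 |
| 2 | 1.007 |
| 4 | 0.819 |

D = 3430 N

At 2 km, from the table: ρ = 1.007 kg/m³.
Convert speed: v = 213 km/h ÷ 3.6 = 59.17 m/s.
Dynamic pressure q = ½ρv² = ½ × 1.007 × 59.17² = 1763 Pa.
D = q·S·CD = 1763 × 18.9 × 0.103 = 3430 N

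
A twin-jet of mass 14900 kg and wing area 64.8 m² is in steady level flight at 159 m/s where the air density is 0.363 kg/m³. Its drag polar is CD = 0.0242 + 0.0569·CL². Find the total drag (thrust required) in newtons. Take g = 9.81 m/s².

In steady level flight, lift balances weight: W = mg = 14900 × 9.81 = 1.4617×10^5 N.
q = ½ρv² = ½ × 0.363 × 159² = 4589 Pa.
CL = 2W/(ρv²S) = 2×1.4617×10^5/(0.363×159²×64.8) = 0.4916.
CD = 0.0242 + 0.0569 × 0.4916² = 0.03795.
D = q·S·CD = 4589 × 64.8 × 0.03795 = 11280 N

D = 11300 N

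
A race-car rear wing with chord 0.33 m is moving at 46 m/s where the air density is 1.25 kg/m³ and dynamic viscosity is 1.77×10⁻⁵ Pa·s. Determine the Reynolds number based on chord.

Re = ρ·v·c/μ = 1.25 × 46 × 0.33 / (1.77×10⁻⁵) = 1.07×10^6

Re = 1.07×10^6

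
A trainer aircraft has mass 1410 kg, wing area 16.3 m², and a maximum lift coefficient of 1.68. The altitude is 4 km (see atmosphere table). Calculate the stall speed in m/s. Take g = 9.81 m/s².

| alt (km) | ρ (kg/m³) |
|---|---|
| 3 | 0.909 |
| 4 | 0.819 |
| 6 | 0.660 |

At 4 km, from the table: ρ = 0.819 kg/m³.
At stall, lift equals weight: L = W = m·g = 1410 × 9.81 = 13830 N.
From L = ½ρV²S·CL,max = W: V_stall = √(2W/(ρSCL,max)) = √(2·13830/(0.819·16.3·1.68))
V_stall = √1233 = 35.1 m/s

V_stall = 35.1 m/s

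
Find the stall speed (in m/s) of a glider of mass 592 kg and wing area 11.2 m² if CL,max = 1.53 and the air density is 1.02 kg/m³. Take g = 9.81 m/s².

V_stall = 25.8 m/s

Weight W = mg = 592 × 9.81 = 5808 N.
V_stall = √(2W/(ρ·S·CL,max)) = √(2 × 5808 / (1.02 × 11.2 × 1.53))
V_stall = √664.5 = 25.8 m/s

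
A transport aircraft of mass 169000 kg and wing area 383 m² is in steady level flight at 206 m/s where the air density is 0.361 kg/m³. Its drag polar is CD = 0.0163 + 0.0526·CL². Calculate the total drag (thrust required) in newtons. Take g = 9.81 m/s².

D = 97100 N

Level flight ⇒ L = W = m·g = 169000 × 9.81 = 1.6579×10^6 N.
q = ½ρv² = ½ × 0.361 × 206² = 7660 Pa.
Required CL = L/(qS) = 1.6579×10^6/(7660·383) = 0.5651.
CD = 0.0163 + 0.0526 × 0.5651² = 0.0331.
D = q·S·CD = 7660 × 383 × 0.0331 = 97100 N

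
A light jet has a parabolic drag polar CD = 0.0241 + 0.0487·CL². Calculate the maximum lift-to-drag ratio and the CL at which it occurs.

For CD = CD0 + K·CL², (L/D)max occurs at CL* = √(CD0/K) and equals 1/(2√(K·CD0)).
(L/D)max = 1/(2√(0.0487 × 0.0241)) = 1/(2 × 0.03426) = 14.6
CL* = √(0.0241/0.0487) = 0.703

(L/D)max = 14.6, at CL = 0.703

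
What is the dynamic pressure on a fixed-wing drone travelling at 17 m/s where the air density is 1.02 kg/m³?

q = ½ρv² = ½ × 1.02 × 17² = 147 Pa

q = 147 Pa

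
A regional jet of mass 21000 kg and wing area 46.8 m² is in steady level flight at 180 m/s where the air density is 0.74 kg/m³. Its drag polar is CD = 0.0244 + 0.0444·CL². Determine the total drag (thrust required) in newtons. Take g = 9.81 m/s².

D = 17000 N

Level flight ⇒ L = W = m·g = 21000 × 9.81 = 2.0601×10^5 N.
q = ½ρv² = ½ × 0.74 × 180² = 11990 Pa.
CL = 2W/(ρv²S) = 2×2.0601×10^5/(0.74×180²×46.8) = 0.3672.
CD = 0.0244 + 0.0444 × 0.3672² = 0.03039.
D = q·S·CD = 11990 × 46.8 × 0.03039 = 17050 N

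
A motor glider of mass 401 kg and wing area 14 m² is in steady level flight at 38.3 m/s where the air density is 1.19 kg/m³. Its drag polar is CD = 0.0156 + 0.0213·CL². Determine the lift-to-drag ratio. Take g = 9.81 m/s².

L/D = 18.1

Level flight ⇒ L = W = m·g = 401 × 9.81 = 3933.8 N.
q = ½ρv² = ½ × 1.19 × 38.3² = 872.8 Pa.
Required CL = L/(qS) = 3933.8/(872.8·14) = 0.3219.
CD = 0.0156 + 0.0213 × 0.3219² = 0.01781.
L/D = CL/CD = 0.3219 / 0.01781 = 18.1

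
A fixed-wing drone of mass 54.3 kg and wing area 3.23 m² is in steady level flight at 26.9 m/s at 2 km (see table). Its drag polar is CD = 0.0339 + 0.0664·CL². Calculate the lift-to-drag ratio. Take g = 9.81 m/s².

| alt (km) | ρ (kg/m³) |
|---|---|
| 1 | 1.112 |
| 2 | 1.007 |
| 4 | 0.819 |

L/D = 9.53

At 2 km, from the table: ρ = 1.007 kg/m³.
Weight W = mg = 54.3 × 9.81 = 532.68 N; in level flight L = W.
q = ½ρv² = ½ × 1.007 × 26.9² = 364.3 Pa.
CL = W/(q·S) = 532.68 / (364.3 × 3.23) = 0.4526.
CD = 0.0339 + 0.0664 × 0.4526² = 0.0475.
L/D = CL/CD = 0.4526 / 0.0475 = 9.53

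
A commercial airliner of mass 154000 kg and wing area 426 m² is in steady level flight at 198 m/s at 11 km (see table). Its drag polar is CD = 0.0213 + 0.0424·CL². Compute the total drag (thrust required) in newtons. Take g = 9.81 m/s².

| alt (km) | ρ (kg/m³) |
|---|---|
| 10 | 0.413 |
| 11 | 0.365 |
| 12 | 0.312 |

D = 96700 N

At 11 km, from the table: ρ = 0.365 kg/m³.
Level flight ⇒ L = W = m·g = 154000 × 9.81 = 1.5107×10^6 N.
q = ½ρv² = ½ × 0.365 × 198² = 7155 Pa.
CL = W/(q·S) = 1.5107×10^6 / (7155 × 426) = 0.4957.
CD = 0.0213 + 0.0424 × 0.4957² = 0.03172.
D = q·S·CD = 7155 × 426 × 0.03172 = 96670 N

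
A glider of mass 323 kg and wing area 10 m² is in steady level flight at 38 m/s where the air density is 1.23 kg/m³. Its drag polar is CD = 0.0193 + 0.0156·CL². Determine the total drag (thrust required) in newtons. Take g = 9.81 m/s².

D = 189 N

In steady level flight, lift balances weight: W = mg = 323 × 9.81 = 3168.6 N.
q = ½ρv² = ½ × 1.23 × 38² = 888.1 Pa.
CL = W/(q·S) = 3168.6 / (888.1 × 10) = 0.3568.
CD = 0.0193 + 0.0156 × 0.3568² = 0.02129.
D = q·S·CD = 888.1 × 10 × 0.02129 = 189 N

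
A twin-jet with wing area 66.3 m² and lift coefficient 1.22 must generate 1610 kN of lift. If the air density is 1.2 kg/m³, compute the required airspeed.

L = ½ρv²S·CL ⇒ v = √(2L/(ρ·S·CL))
v = √(2 × 1.61×10^6 / (1.2 × 66.3 × 1.22)) = √33170 = 182 m/s

v = 182 m/s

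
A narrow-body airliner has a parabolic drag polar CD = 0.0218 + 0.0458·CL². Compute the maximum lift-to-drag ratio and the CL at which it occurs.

For CD = CD0 + K·CL², (L/D)max occurs at CL* = √(CD0/K) and equals 1/(2√(K·CD0)).
(L/D)max = 1/(2√(0.0458 × 0.0218)) = 1/(2 × 0.0316) = 15.8
CL* = √(0.0218/0.0458) = 0.69

(L/D)max = 15.8, at CL = 0.69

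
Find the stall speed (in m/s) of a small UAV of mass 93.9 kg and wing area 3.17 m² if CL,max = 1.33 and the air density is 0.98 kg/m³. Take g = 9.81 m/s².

V_stall = 21.1 m/s

Stall occurs when L = W at CL,max. W = mg = 93.9 × 9.81 = 921.2 N.
From L = ½ρV²S·CL,max = W: V_stall = √(2W/(ρSCL,max)) = √(2·921.2/(0.98·3.17·1.33))
V_stall = √445.9 = 21.1 m/s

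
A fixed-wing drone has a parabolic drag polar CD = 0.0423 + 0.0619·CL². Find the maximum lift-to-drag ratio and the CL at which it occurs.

For CD = CD0 + K·CL², (L/D)max occurs at CL* = √(CD0/K) and equals 1/(2√(K·CD0)).
(L/D)max = 1/(2√(0.0619 × 0.0423)) = 1/(2 × 0.05117) = 9.77
CL* = √(0.0423/0.0619) = 0.827

(L/D)max = 9.77, at CL = 0.827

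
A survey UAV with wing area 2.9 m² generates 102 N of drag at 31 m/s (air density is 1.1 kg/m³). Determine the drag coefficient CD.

From D = ½ρv²S·CD, rearranging gives CD = 2D/(ρv²S).
CD = 2 × 102 / (1.1 × 31² × 2.9) = 0.0665

CD = 0.0665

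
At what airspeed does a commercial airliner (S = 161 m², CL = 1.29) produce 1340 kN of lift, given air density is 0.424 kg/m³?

L = ½ρv²S·CL ⇒ v = √(2L/(ρ·S·CL))
v = √(2 × 1.34×10^6 / (0.424 × 161 × 1.29)) = √30430 = 174 m/s

v = 174 m/s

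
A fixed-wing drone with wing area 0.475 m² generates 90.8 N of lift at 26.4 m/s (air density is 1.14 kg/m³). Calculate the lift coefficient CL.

From L = ½ρv²S·CL, rearranging gives CL = 2L/(ρv²S).
CL = 2 × 90.8 / (1.14 × 26.4² × 0.475) = 0.481

CL = 0.481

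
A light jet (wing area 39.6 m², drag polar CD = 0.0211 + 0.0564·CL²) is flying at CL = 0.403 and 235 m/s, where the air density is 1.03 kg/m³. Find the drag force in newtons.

CD = 0.0211 + 0.0564 × 0.403² = 0.03026
D = ½ρv²S·CD = ½ × 1.03 × 235² × 39.6 × 0.03026 = 34100 N

D = 34100 N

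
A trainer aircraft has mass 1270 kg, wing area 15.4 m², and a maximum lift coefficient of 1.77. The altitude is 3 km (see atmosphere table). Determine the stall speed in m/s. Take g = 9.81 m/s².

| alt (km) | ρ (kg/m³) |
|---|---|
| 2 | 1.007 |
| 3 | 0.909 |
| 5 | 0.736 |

V_stall = 31.7 m/s

At 3 km, from the table: ρ = 0.909 kg/m³.
At stall, lift equals weight: L = W = m·g = 1270 × 9.81 = 12460 N.
From L = ½ρV²S·CL,max = W: V_stall = √(2W/(ρSCL,max)) = √(2·12460/(0.909·15.4·1.77))
V_stall = √1006 = 31.7 m/s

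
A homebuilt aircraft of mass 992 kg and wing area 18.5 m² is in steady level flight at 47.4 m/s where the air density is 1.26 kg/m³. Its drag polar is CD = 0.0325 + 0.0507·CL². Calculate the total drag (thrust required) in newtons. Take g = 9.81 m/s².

D = 1030 N

In steady level flight, lift balances weight: W = mg = 992 × 9.81 = 9731.5 N.
q = ½ρv² = ½ × 1.26 × 47.4² = 1415 Pa.
CL = W/(q·S) = 9731.5 / (1415 × 18.5) = 0.3716.
CD = 0.0325 + 0.0507 × 0.3716² = 0.0395.
D = q·S·CD = 1415 × 18.5 × 0.0395 = 1034 N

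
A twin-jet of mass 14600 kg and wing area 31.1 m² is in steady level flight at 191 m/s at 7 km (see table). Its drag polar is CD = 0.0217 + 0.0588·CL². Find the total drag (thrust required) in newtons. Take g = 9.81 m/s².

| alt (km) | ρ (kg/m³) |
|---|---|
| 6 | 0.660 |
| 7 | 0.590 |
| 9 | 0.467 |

At 7 km, from the table: ρ = 0.590 kg/m³.
Level flight ⇒ L = W = m·g = 14600 × 9.81 = 1.4323×10^5 N.
q = ½ρv² = ½ × 0.59 × 191² = 10760 Pa.
CL = 2W/(ρv²S) = 2×1.4323×10^5/(0.59×191²×31.1) = 0.4279.
CD = 0.0217 + 0.0588 × 0.4279² = 0.03247.
D = q·S·CD = 10760 × 31.1 × 0.03247 = 10870 N

D = 10900 N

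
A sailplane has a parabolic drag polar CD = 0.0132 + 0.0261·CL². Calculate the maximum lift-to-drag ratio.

For CD = CD0 + K·CL², (L/D)max occurs at CL* = √(CD0/K) and equals 1/(2√(K·CD0)).
(L/D)max = 1/(2√(0.0261 × 0.0132)) = 1/(2 × 0.01856) = 26.9

(L/D)max = 26.9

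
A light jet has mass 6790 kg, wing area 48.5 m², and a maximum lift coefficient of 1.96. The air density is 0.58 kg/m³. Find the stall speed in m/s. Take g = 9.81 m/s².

Stall occurs when L = W at CL,max. W = mg = 6790 × 9.81 = 66610 N.
From L = ½ρV²S·CL,max = W: V_stall = √(2W/(ρSCL,max)) = √(2·66610/(0.58·48.5·1.96))
V_stall = √2416 = 49.2 m/s

V_stall = 49.2 m/s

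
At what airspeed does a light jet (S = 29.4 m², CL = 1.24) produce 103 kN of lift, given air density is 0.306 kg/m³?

v = 136 m/s

L = ½ρv²S·CL ⇒ v = √(2L/(ρ·S·CL))
v = √(2 × 1.03×10^5 / (0.306 × 29.4 × 1.24)) = √18470 = 136 m/s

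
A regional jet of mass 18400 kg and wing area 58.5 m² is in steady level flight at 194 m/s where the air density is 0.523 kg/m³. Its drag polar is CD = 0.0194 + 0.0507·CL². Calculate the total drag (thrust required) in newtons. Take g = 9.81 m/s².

D = 14000 N

Level flight ⇒ L = W = m·g = 18400 × 9.81 = 1.805×10^5 N.
q = ½ρv² = ½ × 0.523 × 194² = 9842 Pa.
CL = W/(q·S) = 1.805×10^5 / (9842 × 58.5) = 0.3135.
CD = 0.0194 + 0.0507 × 0.3135² = 0.02438.
D = q·S·CD = 9842 × 58.5 × 0.02438 = 14040 N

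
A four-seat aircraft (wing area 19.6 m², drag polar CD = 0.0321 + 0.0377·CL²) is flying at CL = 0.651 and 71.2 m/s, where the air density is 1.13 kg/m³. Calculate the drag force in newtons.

CD = 0.0321 + 0.0377 × 0.651² = 0.04808
D = ½ρv²S·CD = ½ × 1.13 × 71.2² × 19.6 × 0.04808 = 2700 N

D = 2700 N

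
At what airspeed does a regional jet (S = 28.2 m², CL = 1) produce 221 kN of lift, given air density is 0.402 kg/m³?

L = ½ρv²S·CL ⇒ v = √(2L/(ρ·S·CL))
v = √(2 × 2.21×10^5 / (0.402 × 28.2 × 1)) = √38990 = 197 m/s

v = 197 m/s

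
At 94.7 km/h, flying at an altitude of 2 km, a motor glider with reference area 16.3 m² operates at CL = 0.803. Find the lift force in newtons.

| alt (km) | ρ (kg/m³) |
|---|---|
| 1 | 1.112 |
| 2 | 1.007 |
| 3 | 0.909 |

L = 4560 N

At 2 km, from the table: ρ = 1.007 kg/m³.
Convert speed: v = 94.7 km/h ÷ 3.6 = 26.31 m/s.
Dynamic pressure q = ½ρv² = ½ × 1.007 × 26.31² = 348.4 Pa.
L = q·S·CL = 348.4 × 16.3 × 0.803 = 4560 N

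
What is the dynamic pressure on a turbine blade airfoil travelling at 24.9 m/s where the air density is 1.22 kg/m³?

q = ½ρv² = ½ × 1.22 × 24.9² = 378 Pa

q = 378 Pa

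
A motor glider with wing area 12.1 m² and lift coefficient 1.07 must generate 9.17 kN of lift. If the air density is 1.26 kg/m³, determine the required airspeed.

v = 33.5 m/s

L = ½ρv²S·CL ⇒ v = √(2L/(ρ·S·CL))
v = √(2 × 9170 / (1.26 × 12.1 × 1.07)) = √1124 = 33.5 m/s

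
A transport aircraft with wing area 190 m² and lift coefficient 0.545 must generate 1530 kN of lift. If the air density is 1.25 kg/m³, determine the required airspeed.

L = ½ρv²S·CL ⇒ v = √(2L/(ρ·S·CL))
v = √(2 × 1.53×10^6 / (1.25 × 190 × 0.545)) = √23640 = 154 m/s

v = 154 m/s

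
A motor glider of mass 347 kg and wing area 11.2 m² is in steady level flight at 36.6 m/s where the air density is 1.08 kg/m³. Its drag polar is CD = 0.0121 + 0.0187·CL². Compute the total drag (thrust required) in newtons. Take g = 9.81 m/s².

Level flight ⇒ L = W = m·g = 347 × 9.81 = 3404.1 N.
q = ½ρv² = ½ × 1.08 × 36.6² = 723.4 Pa.
Required CL = L/(qS) = 3404.1/(723.4·11.2) = 0.4202.
CD = 0.0121 + 0.0187 × 0.4202² = 0.0154.
D = q·S·CD = 723.4 × 11.2 × 0.0154 = 124.8 N

D = 125 N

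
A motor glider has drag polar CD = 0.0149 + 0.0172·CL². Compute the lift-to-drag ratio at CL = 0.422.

L/D = 23.5

CD = 0.0149 + 0.0172 × 0.422² = 0.01796
L/D = CL/CD = 0.422 / 0.01796 = 23.5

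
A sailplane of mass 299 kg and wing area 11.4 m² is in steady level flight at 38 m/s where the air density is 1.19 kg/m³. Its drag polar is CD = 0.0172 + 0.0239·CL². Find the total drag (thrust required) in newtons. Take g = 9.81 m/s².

Level flight ⇒ L = W = m·g = 299 × 9.81 = 2933.2 N.
q = ½ρv² = ½ × 1.19 × 38² = 859.2 Pa.
CL = 2W/(ρv²S) = 2×2933.2/(1.19×38²×11.4) = 0.2995.
CD = 0.0172 + 0.0239 × 0.2995² = 0.01934.
D = q·S·CD = 859.2 × 11.4 × 0.01934 = 189.5 N

D = 189 N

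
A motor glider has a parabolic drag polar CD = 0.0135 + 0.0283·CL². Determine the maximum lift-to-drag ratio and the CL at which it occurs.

For CD = CD0 + K·CL², (L/D)max occurs at CL* = √(CD0/K) and equals 1/(2√(K·CD0)).
(L/D)max = 1/(2√(0.0283 × 0.0135)) = 1/(2 × 0.01955) = 25.6
CL* = √(0.0135/0.0283) = 0.691

(L/D)max = 25.6, at CL = 0.691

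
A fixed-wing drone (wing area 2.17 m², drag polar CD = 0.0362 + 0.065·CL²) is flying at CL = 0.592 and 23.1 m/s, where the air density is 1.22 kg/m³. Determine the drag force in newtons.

CD = 0.0362 + 0.065 × 0.592² = 0.05898
D = ½ρv²S·CD = ½ × 1.22 × 23.1² × 2.17 × 0.05898 = 41.7 N

D = 41.7 N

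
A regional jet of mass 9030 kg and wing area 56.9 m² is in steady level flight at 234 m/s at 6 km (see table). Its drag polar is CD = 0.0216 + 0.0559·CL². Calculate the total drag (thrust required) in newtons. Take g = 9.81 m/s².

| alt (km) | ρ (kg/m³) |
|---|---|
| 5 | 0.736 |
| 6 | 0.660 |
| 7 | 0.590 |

D = 22600 N

At 6 km, from the table: ρ = 0.660 kg/m³.
In steady level flight, lift balances weight: W = mg = 9030 × 9.81 = 88584 N.
Dynamic pressure q = 0.5 × 0.66 × 234² = 18070 Pa.
CL = 2W/(ρv²S) = 2×88584/(0.66×234²×56.9) = 0.08616.
CD = 0.0216 + 0.0559 × 0.08616² = 0.02201.
D = q·S·CD = 18070 × 56.9 × 0.02201 = 22630 N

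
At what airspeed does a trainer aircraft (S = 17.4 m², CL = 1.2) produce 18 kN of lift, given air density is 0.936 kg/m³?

v = 42.9 m/s

L = ½ρv²S·CL ⇒ v = √(2L/(ρ·S·CL))
v = √(2 × 18000 / (0.936 × 17.4 × 1.2)) = √1842 = 42.9 m/s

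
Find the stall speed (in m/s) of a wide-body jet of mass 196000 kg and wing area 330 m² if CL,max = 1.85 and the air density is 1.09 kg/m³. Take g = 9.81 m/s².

At stall, lift equals weight: L = W = m·g = 196000 × 9.81 = 1.923×10^6 N.
From L = ½ρV²S·CL,max = W: V_stall = √(2W/(ρSCL,max)) = √(2·1.923×10^6/(1.09·330·1.85))
V_stall = √5779 = 76 m/s

V_stall = 76 m/s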